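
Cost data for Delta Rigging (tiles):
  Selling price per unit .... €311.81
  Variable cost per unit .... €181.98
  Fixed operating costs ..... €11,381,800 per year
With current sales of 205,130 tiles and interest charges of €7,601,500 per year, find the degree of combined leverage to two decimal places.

3.48

Total contribution margin = 205,130 × €129.83 = €26,632,027.90.
Operating income = contribution − fixed costs = €26,632,027.90 − €11,381,800 = €15,250,227.90. Interest = €7,601,500.00.
DOL = €26,632,027.90 ÷ €15,250,227.90 = 1.7463; DFL = €15,250,227.90 ÷ €7,648,727.90 = 1.9938.
Combined leverage = 1.7463 × 1.9938 = 3.4818.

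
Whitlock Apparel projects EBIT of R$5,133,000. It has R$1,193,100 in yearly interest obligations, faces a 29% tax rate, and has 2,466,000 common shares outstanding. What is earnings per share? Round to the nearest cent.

Interest = R$1,193,100.00, so EBT = R$5,133,000 − R$1,193,100.00 = R$3,939,900.00.
Net income = R$3,939,900.00 × (1 − 0.29) = R$2,797,329.00.
EPS = R$2,797,329.00 ÷ 2,466,000 = R$1.13.

R$1.13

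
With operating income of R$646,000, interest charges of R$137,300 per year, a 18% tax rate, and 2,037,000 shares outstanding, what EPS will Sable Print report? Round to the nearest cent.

Pre-tax income = R$646,000 − R$137,300.00 = R$508,700.00.
After tax at 18%: net income = R$508,700.00 × 0.82 = R$417,134.00.
EPS = R$417,134.00 ÷ 2,037,000 = R$0.20.

R$0.20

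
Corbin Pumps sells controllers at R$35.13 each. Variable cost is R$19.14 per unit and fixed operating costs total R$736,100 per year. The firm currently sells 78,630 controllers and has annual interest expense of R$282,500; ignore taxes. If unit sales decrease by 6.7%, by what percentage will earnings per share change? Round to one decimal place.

-35.3%

Contribution at this volume is 78,630 × R$15.99 = R$1,257,293.70.
EBIT = R$1,257,293.70 − R$736,100 = R$521,193.70.
After interest of R$282,500.00, pre-tax earnings = R$238,693.70.
DCL = total CM / (EBIT − I) = R$1,257,293.70 / R$238,693.70 = 5.2674.
EPS therefore changes by 5.2674 × (-6.7%) = -35.3%.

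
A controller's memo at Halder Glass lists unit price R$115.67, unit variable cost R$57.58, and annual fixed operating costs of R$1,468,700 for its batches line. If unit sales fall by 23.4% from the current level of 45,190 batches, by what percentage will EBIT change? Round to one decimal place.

-53.1%

At 45,190 units, contribution = 45,190 × R$58.09 = R$2,625,087.10.
EBIT = R$2,625,087.10 − R$1,468,700 = R$1,156,387.10.
So DOL = total CM / EBIT = R$2,625,087.10 / R$1,156,387.10 = 2.2701.
%ΔEBIT = DOL × %ΔSales = 2.2701 × -23.4% = -53.1%.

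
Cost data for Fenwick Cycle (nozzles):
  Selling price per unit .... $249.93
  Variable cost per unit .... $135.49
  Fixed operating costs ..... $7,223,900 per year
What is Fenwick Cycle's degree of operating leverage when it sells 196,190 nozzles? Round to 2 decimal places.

Contribution at this volume is 196,190 × $114.44 = $22,451,983.60.
EBIT = $22,451,983.60 − $7,223,900 = $15,228,083.60.
DOL = contribution ÷ EBIT = $22,451,983.60 ÷ $15,228,083.60 = 1.4744.

1.47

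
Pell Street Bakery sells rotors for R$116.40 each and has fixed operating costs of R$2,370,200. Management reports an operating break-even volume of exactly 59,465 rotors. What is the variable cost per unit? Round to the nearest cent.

R$76.54

Contribution per unit must be FC / Q = R$2,370,200 / 59,465 = R$39.8587.
Variable cost per unit = R$116.40 − R$39.8587 = R$76.54.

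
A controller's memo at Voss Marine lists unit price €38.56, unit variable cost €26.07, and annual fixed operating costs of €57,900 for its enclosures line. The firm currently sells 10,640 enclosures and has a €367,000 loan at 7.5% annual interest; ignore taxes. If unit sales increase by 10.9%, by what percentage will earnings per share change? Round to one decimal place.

Contribution at this volume is 10,640 × €12.49 = €132,893.60.
EBIT = €132,893.60 − €57,900 = €74,993.60.
Interest = €27,525.00, so EBIT − I = €47,468.60.
Degree of combined leverage = contribution ÷ (EBIT − I) = €132,893.60 ÷ €47,468.60 = 2.7996.
EPS therefore changes by 2.7996 × (+10.9%) = +30.5%.

+30.5%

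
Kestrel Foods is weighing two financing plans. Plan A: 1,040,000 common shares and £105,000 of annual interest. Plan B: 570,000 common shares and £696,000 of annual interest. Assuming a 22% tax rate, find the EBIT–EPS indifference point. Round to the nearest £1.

At indifference, (EBIT − 105,000)(1 − t)/1,040,000 = (EBIT − 696,000)(1 − t)/570,000.
The (1 − t) factor cancels: (EBIT − 105,000) × 570,000 = (EBIT − 696,000) × 1,040,000.
EBIT × (1,040,000 − 570,000) = 696,000 × 1,040,000 − 105,000 × 570,000 = 663,990,000,000, so EBIT = 663,990,000,000 ÷ 470,000 = 1,412,744.68.

£1,412,745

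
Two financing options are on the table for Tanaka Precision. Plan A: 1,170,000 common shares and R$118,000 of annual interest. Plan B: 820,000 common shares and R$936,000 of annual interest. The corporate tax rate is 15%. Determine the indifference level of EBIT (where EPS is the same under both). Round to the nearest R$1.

At indifference, (EBIT − 118,000)(1 − t)/1,170,000 = (EBIT − 936,000)(1 − t)/820,000.
Cancelling (1 − t) and cross-multiplying: 820,000·(EBIT − 118,000) = 1,170,000·(EBIT − 936,000).
EBIT × (1,170,000 − 820,000) = 936,000 × 1,170,000 − 118,000 × 820,000 = 998,360,000,000, so EBIT = 998,360,000,000 ÷ 350,000 = 2,852,457.14.

R$2,852,457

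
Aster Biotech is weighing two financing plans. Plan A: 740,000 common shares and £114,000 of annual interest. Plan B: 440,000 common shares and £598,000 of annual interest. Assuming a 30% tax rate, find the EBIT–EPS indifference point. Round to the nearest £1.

Set EPS_A = EPS_B: (EBIT − £114,000)(1 − 0.30) ÷ 740,000 = (EBIT − £598,000)(1 − 0.30) ÷ 440,000.
The (1 − t) factor cancels: (EBIT − 114,000) × 440,000 = (EBIT − 598,000) × 740,000.
Solving, EBIT = (598,000·740,000 − 114,000·440,000) / (740,000 − 440,000) = 392,360,000,000 / 300,000 = 1,307,866.67.

£1,307,867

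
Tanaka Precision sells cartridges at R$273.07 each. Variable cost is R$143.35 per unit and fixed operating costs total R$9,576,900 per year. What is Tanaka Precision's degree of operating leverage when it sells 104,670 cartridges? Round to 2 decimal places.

3.39

Total contribution margin = 104,670 × R$129.72 = R$13,577,792.40.
Subtracting fixed costs: EBIT = R$13,577,792.40 − R$9,576,900 = R$4,000,892.40.
Degree of operating leverage = R$13,577,792.40 / R$4,000,892.40 = 3.3937.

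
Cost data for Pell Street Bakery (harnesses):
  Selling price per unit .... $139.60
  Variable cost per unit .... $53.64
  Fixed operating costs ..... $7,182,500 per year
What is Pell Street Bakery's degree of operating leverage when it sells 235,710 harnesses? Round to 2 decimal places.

1.55

Contribution at this volume is 235,710 × $85.96 = $20,261,631.60.
Subtracting fixed costs: EBIT = $20,261,631.60 − $7,182,500 = $13,079,131.60.
DOL = contribution ÷ EBIT = $20,261,631.60 ÷ $13,079,131.60 = 1.5492.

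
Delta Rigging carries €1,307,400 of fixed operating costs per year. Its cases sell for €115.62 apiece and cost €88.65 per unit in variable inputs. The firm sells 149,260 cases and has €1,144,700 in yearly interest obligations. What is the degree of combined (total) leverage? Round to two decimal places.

2.56

Total contribution margin = 149,260 × €26.97 = €4,025,542.20.
EBIT = €4,025,542.20 − €1,307,400 = €2,718,142.20. Interest = €1,144,700.00, so EBIT − I = €1,573,442.20.
Degree of total leverage = total CM / (EBIT − interest) = €4,025,542.20 / €1,573,442.20 = 2.5584.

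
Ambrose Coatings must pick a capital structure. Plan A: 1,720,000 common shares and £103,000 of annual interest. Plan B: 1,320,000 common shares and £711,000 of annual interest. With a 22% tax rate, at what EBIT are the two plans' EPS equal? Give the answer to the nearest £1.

£2,717,400

At indifference, (EBIT − 103,000)(1 − t)/1,720,000 = (EBIT − 711,000)(1 − t)/1,320,000.
Cancelling (1 − t) and cross-multiplying: 1,320,000·(EBIT − 103,000) = 1,720,000·(EBIT − 711,000).
EBIT × (1,720,000 − 1,320,000) = 711,000 × 1,720,000 − 103,000 × 1,320,000 = 1,086,960,000,000, so EBIT = 1,086,960,000,000 ÷ 400,000 = 2,717,400.00.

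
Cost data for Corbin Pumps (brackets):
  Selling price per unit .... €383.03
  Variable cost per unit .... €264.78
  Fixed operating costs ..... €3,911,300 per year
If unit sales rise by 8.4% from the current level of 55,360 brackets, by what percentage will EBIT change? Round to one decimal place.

+20.9%

At 55,360 units, contribution = 55,360 × €118.25 = €6,546,320.00.
Operating income = contribution − fixed costs = €6,546,320.00 − €3,911,300 = €2,635,020.00.
Degree of operating leverage = €6,546,320.00 / €2,635,020.00 = 2.4844.
So EBIT moves 2.4844 × (+8.4%) = +20.9%.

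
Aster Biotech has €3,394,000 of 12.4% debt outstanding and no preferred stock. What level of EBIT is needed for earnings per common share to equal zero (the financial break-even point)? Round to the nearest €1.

€420,856

Annual interest = 12.4% × €3,394,000 = €420,856.00.
Without preferred stock the financial break-even is simply EBIT = interest = €420,856.00.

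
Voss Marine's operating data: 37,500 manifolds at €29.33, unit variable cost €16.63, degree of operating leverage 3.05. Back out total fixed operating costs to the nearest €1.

Total contribution margin = 37,500 × €12.70 = €476,250.00.
Since DOL = CM ÷ EBIT, EBIT = €476,250.00 ÷ 3.05 = €156,147.54.
Fixed costs = CM − EBIT = €476,250.00 − €156,147.54 = €320,102.

€320,102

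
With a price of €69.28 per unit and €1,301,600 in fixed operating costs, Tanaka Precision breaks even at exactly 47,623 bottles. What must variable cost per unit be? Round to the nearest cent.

€41.95

Contribution per unit must be FC / Q = €1,301,600 / 47,623 = €27.3313.
Variable cost per unit = €69.28 − €27.3313 = €41.95.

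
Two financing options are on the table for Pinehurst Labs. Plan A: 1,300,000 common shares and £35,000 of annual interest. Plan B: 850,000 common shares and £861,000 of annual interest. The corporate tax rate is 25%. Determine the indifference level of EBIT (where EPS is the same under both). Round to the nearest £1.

£2,421,222

Set EPS_A = EPS_B: (EBIT − £35,000)(1 − 0.25) ÷ 1,300,000 = (EBIT − £861,000)(1 − 0.25) ÷ 850,000.
Cancelling (1 − t) and cross-multiplying: 850,000·(EBIT − 35,000) = 1,300,000·(EBIT − 861,000).
Solving, EBIT = (861,000·1,300,000 − 35,000·850,000) / (1,300,000 − 850,000) = 1,089,550,000,000 / 450,000 = 2,421,222.22.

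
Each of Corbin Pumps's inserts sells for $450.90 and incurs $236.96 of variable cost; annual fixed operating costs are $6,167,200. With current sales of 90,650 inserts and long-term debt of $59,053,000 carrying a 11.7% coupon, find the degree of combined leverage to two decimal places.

3.07

Contribution at this volume is 90,650 × $213.94 = $19,393,661.00.
EBIT = $19,393,661.00 − $6,167,200 = $13,226,461.00. Interest = $6,909,201.00.
DOL = $19,393,661.00 ÷ $13,226,461.00 = 1.4663; DFL = $13,226,461.00 ÷ $6,317,260.00 = 2.0937.
Combined leverage = 1.4663 × 2.0937 = 3.0700.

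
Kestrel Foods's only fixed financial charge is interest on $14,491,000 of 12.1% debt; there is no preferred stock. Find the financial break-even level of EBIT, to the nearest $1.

Annual interest = 12.1% × $14,491,000 = $1,753,411.00.
With no preferred dividends, EPS = 0 when EBIT exactly covers interest, so the financial break-even EBIT is $1,753,411.00.

$1,753,411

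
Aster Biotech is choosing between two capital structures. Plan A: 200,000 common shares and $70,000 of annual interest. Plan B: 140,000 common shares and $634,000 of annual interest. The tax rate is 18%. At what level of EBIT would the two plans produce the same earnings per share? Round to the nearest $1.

Set EPS_A = EPS_B: (EBIT − $70,000)(1 − 0.18) ÷ 200,000 = (EBIT − $634,000)(1 − 0.18) ÷ 140,000.
The (1 − t) factor cancels: (EBIT − 70,000) × 140,000 = (EBIT − 634,000) × 200,000.
EBIT × (200,000 − 140,000) = 634,000 × 200,000 − 70,000 × 140,000 = 117,000,000,000, so EBIT = 117,000,000,000 ÷ 60,000 = 1,950,000.00.

$1,950,000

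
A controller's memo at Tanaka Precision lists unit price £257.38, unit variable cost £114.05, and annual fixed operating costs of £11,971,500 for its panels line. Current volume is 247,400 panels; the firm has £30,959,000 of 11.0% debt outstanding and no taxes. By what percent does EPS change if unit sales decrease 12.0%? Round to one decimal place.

-21.2%

Total contribution margin = 247,400 × £143.33 = £35,459,842.00.
Subtracting fixed costs: EBIT = £35,459,842.00 − £11,971,500 = £23,488,342.00.
After interest of £3,405,490.00, pre-tax earnings = £20,082,852.00.
Degree of combined leverage = contribution ÷ (EBIT − I) = £35,459,842.00 ÷ £20,082,852.00 = 1.7657.
EPS therefore changes by 1.7657 × (-12.0%) = -21.2%.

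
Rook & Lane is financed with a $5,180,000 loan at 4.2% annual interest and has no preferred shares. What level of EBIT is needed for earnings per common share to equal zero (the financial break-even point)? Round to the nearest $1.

$217,560

Annual interest = 4.2% × $5,180,000 = $217,560.00.
With no preferred dividends, EPS = 0 when EBIT exactly covers interest, so the financial break-even EBIT is $217,560.00.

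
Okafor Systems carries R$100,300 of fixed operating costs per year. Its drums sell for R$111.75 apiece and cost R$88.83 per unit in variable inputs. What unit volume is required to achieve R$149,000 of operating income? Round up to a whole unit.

10,877 drums

Each unit contributes R$111.75 − R$88.83 = R$22.92.
Required volume = (fixed costs + target profit) ÷ CM = (R$100,300 + R$149,000) ÷ R$22.92 = 10,876.96, so 10,877 drums.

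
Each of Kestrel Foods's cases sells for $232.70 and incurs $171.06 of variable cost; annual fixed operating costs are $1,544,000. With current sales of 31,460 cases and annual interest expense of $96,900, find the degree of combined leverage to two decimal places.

6.50

At 31,460 units, contribution = 31,460 × $61.64 = $1,939,194.40.
EBIT = $1,939,194.40 − $1,544,000 = $395,194.40. Interest = $96,900.00.
DOL = $1,939,194.40 ÷ $395,194.40 = 4.9069; DFL = $395,194.40 ÷ $298,294.40 = 1.3248.
DCL = DOL × DFL = 4.9069 × 1.3248 = 6.5007.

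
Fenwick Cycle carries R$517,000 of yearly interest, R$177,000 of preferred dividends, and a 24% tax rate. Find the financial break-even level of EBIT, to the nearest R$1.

Preferred dividends are paid after tax, so their pre-tax equivalent is R$177,000 ÷ (1 − 0.24) = R$232,894.74.
Financial break-even EBIT = interest + D_p ÷ (1 − t) = R$517,000 + R$232,894.74 = R$749,894.74.

R$749,895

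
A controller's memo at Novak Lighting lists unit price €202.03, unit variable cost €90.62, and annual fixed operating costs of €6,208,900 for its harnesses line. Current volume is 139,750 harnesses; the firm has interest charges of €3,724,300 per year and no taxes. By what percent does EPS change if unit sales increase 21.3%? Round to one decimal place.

+58.8%

At 139,750 units, contribution = 139,750 × €111.41 = €15,569,547.50.
Operating income = contribution − fixed costs = €15,569,547.50 − €6,208,900 = €9,360,647.50.
Interest = €3,724,300.00, so EBIT − I = €5,636,347.50.
Degree of combined leverage = contribution ÷ (EBIT − I) = €15,569,547.50 ÷ €5,636,347.50 = 2.7623.
%ΔEPS = DCL × %ΔSales = 2.7623 × +21.3% = +58.8%.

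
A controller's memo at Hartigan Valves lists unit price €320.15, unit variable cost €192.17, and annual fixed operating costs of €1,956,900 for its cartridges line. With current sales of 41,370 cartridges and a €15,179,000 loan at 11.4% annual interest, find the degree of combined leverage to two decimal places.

3.29

Contribution at this volume is 41,370 × €127.98 = €5,294,532.60.
Operating income = contribution − fixed costs = €5,294,532.60 − €1,956,900 = €3,337,632.60. Interest = €1,730,406.00.
DOL = €5,294,532.60 ÷ €3,337,632.60 = 1.5863; DFL = €3,337,632.60 ÷ €1,607,226.60 = 2.0766.
Combined leverage = 1.5863 × 2.0766 = 3.2941.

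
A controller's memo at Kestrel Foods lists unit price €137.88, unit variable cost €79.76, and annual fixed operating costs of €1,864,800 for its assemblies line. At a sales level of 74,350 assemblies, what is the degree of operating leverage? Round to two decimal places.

Contribution at this volume is 74,350 × €58.12 = €4,321,222.00.
EBIT = €4,321,222.00 − €1,864,800 = €2,456,422.00.
So DOL = total CM / EBIT = €4,321,222.00 / €2,456,422.00 = 1.7592.

1.76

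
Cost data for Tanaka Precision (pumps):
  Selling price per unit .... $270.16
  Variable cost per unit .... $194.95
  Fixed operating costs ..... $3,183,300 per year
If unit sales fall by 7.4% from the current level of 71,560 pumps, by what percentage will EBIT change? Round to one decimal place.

-18.1%

At 71,560 units, contribution = 71,560 × $75.21 = $5,382,027.60.
Subtracting fixed costs: EBIT = $5,382,027.60 − $3,183,300 = $2,198,727.60.
So DOL = total CM / EBIT = $5,382,027.60 / $2,198,727.60 = 2.4478.
%ΔEBIT = DOL × %ΔSales = 2.4478 × -7.4% = -18.1%.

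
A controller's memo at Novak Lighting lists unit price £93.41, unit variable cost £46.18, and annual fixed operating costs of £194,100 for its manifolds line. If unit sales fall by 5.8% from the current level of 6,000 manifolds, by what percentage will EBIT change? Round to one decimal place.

At 6,000 units, contribution = 6,000 × £47.23 = £283,380.00.
Subtracting fixed costs: EBIT = £283,380.00 − £194,100 = £89,280.00.
Degree of operating leverage = £283,380.00 / £89,280.00 = 3.1741.
So EBIT moves 3.1741 × (-5.8%) = -18.4%.

-18.4%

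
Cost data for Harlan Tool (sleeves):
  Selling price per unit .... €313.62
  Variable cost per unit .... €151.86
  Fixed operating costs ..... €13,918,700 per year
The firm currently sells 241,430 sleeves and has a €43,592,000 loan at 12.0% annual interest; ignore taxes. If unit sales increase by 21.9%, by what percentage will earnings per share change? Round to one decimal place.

Total contribution margin = 241,430 × €161.76 = €39,053,716.80.
Subtracting fixed costs: EBIT = €39,053,716.80 − €13,918,700 = €25,135,016.80.
Interest = €5,231,040.00, so EBIT − I = €19,903,976.80.
Degree of combined leverage = contribution ÷ (EBIT − I) = €39,053,716.80 ÷ €19,903,976.80 = 1.9621.
EPS therefore changes by 1.9621 × (+21.9%) = +43.0%.

+43.0%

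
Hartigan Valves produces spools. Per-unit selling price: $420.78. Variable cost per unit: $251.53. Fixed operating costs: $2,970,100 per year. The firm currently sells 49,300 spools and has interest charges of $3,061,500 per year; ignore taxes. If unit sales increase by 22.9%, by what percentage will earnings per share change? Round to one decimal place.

Contribution at this volume is 49,300 × $169.25 = $8,344,025.00.
Operating income = contribution − fixed costs = $8,344,025.00 − $2,970,100 = $5,373,925.00.
After interest of $3,061,500.00, pre-tax earnings = $2,312,425.00.
Degree of combined leverage = contribution ÷ (EBIT − I) = $8,344,025.00 ÷ $2,312,425.00 = 3.6083.
EPS therefore changes by 3.6083 × (+22.9%) = +82.6%.

+82.6%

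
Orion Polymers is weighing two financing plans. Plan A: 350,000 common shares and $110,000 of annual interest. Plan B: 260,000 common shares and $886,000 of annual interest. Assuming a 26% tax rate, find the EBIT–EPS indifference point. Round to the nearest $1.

At indifference, (EBIT − 110,000)(1 − t)/350,000 = (EBIT − 886,000)(1 − t)/260,000.
Cancelling (1 − t) and cross-multiplying: 260,000·(EBIT − 110,000) = 350,000·(EBIT − 886,000).
EBIT × (350,000 − 260,000) = 886,000 × 350,000 − 110,000 × 260,000 = 281,500,000,000, so EBIT = 281,500,000,000 ÷ 90,000 = 3,127,777.78.

$3,127,778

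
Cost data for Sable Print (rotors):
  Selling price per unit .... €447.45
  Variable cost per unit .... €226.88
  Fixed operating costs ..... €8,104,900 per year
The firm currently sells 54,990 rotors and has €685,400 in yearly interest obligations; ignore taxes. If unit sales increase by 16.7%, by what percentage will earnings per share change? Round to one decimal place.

At 54,990 units, contribution = 54,990 × €220.57 = €12,129,144.30.
Subtracting fixed costs: EBIT = €12,129,144.30 − €8,104,900 = €4,024,244.30.
After interest of €685,400.00, pre-tax earnings = €3,338,844.30.
DCL = total CM / (EBIT − I) = €12,129,144.30 / €3,338,844.30 = 3.6327.
EPS therefore changes by 3.6327 × (+16.7%) = +60.7%.

+60.7%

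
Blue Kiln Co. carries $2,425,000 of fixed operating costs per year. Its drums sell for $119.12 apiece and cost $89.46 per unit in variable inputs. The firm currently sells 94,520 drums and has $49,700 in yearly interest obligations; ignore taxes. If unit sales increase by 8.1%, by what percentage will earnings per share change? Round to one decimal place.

+69.1%

Total contribution margin = 94,520 × $29.66 = $2,803,463.20.
Subtracting fixed costs: EBIT = $2,803,463.20 − $2,425,000 = $378,463.20.
Interest = $49,700.00, so EBIT − I = $328,763.20.
Degree of combined leverage = contribution ÷ (EBIT − I) = $2,803,463.20 ÷ $328,763.20 = 8.5273.
EPS therefore changes by 8.5273 × (+8.1%) = +69.1%.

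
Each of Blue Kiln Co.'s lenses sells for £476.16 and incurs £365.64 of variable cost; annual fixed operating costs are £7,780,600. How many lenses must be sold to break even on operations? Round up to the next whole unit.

70,400 lenses

Unit CM = price − variable cost = £476.16 − £365.64 = £110.52.
Break-even Q = £7,780,600 / £110.52 = 70,399.93 → 70,400 lenses.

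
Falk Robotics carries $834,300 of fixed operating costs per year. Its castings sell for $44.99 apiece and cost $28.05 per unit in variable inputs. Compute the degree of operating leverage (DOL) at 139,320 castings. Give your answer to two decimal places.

Total contribution margin = 139,320 × $16.94 = $2,360,080.80.
Operating income = contribution − fixed costs = $2,360,080.80 − $834,300 = $1,525,780.80.
Degree of operating leverage = $2,360,080.80 / $1,525,780.80 = 1.5468.

1.55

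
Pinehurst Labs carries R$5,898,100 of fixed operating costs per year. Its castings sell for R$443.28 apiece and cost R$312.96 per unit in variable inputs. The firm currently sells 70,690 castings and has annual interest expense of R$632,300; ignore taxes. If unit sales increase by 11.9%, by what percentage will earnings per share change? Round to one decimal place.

+40.9%

At 70,690 units, contribution = 70,690 × R$130.32 = R$9,212,320.80.
Subtracting fixed costs: EBIT = R$9,212,320.80 − R$5,898,100 = R$3,314,220.80.
Interest = R$632,300.00, so EBIT − I = R$2,681,920.80.
DCL = total CM / (EBIT − I) = R$9,212,320.80 / R$2,681,920.80 = 3.4350.
%ΔEPS = DCL × %ΔSales = 3.4350 × +11.9% = +40.9%.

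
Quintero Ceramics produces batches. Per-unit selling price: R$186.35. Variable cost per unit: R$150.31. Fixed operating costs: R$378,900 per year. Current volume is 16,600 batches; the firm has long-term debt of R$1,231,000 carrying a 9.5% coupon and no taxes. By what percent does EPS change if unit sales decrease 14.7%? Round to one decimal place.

-85.9%

At 16,600 units, contribution = 16,600 × R$36.04 = R$598,264.00.
Operating income = contribution − fixed costs = R$598,264.00 − R$378,900 = R$219,364.00.
After interest of R$116,945.00, pre-tax earnings = R$102,419.00.
Degree of combined leverage = contribution ÷ (EBIT − I) = R$598,264.00 ÷ R$102,419.00 = 5.8413.
EPS therefore changes by 5.8413 × (-14.7%) = -85.9%.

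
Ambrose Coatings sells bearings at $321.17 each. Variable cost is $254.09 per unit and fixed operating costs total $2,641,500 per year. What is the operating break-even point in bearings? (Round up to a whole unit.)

39,379 bearings

Unit CM = price − variable cost = $321.17 − $254.09 = $67.08.
Break-even volume = fixed costs ÷ CM per unit = $2,641,500 ÷ $67.08 = 39,378.35, so 39,379 bearings.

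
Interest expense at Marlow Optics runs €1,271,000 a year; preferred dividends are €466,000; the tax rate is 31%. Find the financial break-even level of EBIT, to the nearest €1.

€1,946,362

Preferred dividends are paid after tax, so their pre-tax equivalent is €466,000 ÷ (1 − 0.31) = €675,362.32.
Financial break-even EBIT = interest + D_p ÷ (1 − t) = €1,271,000 + €675,362.32 = €1,946,362.32.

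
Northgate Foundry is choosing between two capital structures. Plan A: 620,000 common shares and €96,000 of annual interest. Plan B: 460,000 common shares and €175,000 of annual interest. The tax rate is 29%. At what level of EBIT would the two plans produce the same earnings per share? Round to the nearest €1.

Set EPS_A = EPS_B: (EBIT − €96,000)(1 − 0.29) ÷ 620,000 = (EBIT − €175,000)(1 − 0.29) ÷ 460,000.
Cancelling (1 − t) and cross-multiplying: 460,000·(EBIT − 96,000) = 620,000·(EBIT − 175,000).
Solving, EBIT = (175,000·620,000 − 96,000·460,000) / (620,000 − 460,000) = 64,340,000,000 / 160,000 = 402,125.00.

€402,125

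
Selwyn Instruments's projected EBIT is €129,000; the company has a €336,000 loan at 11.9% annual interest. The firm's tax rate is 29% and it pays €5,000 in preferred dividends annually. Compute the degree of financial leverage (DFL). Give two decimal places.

1.57

Interest = €39,984.00.
Preferred dividends grossed up pre-tax: €5,000 / (1 − 0.29) = €7,042.25.
DFL = EBIT ÷ [EBIT − I − D_p/(1−t)] = €129,000 ÷ [€129,000 − €39,984.00 − €7,042.25] = €129,000 ÷ €81,973.75 = 1.5737.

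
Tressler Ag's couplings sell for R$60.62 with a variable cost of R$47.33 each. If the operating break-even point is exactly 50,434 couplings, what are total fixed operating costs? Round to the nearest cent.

R$670,267.86

Each unit contributes R$60.62 − R$47.33 = R$13.29.
Since BE = FC / CM, FC = 50,434 × R$13.29 = R$670,267.86.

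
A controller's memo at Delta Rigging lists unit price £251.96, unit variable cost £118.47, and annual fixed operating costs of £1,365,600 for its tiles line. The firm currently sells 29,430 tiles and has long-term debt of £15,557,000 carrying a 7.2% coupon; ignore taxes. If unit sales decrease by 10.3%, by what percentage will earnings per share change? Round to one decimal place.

-28.0%

At 29,430 units, contribution = 29,430 × £133.49 = £3,928,610.70.
Operating income = contribution − fixed costs = £3,928,610.70 − £1,365,600 = £2,563,010.70.
Interest = £1,120,104.00, so EBIT − I = £1,442,906.70.
DCL = total CM / (EBIT − I) = £3,928,610.70 / £1,442,906.70 = 2.7227.
%ΔEPS = DCL × %ΔSales = 2.7227 × -10.3% = -28.0%.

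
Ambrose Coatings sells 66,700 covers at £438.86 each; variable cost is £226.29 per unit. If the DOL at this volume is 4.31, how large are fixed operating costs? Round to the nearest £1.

Contribution at this volume is 66,700 × £212.57 = £14,178,419.00.
DOL = contribution / EBIT, so EBIT = £14,178,419.00 / 4.31 = £3,289,656.38.
Fixed costs = CM − EBIT = £14,178,419.00 − £3,289,656.38 = £10,888,763.

£10,888,763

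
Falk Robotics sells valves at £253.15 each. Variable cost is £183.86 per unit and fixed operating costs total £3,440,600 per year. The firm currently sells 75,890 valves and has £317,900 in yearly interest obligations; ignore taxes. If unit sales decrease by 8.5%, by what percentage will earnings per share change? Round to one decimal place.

Total contribution margin = 75,890 × £69.29 = £5,258,418.10.
Operating income = contribution − fixed costs = £5,258,418.10 − £3,440,600 = £1,817,818.10.
After interest of £317,900.00, pre-tax earnings = £1,499,918.10.
DCL = total CM / (EBIT − I) = £5,258,418.10 / £1,499,918.10 = 3.5058.
EPS therefore changes by 3.5058 × (-8.5%) = -29.8%.

-29.8%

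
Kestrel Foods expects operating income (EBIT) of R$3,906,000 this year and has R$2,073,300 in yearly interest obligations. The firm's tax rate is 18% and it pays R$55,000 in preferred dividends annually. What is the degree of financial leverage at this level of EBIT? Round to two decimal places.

2.21

Interest = R$2,073,300.00.
Pre-tax preferred-dividend burden = R$55,000 ÷ (1 − 0.18) = R$67,073.17.
DFL = EBIT ÷ [EBIT − I − D_p/(1−t)] = R$3,906,000 ÷ [R$3,906,000 − R$2,073,300.00 − R$67,073.17] = R$3,906,000 ÷ R$1,765,626.83 = 2.2122.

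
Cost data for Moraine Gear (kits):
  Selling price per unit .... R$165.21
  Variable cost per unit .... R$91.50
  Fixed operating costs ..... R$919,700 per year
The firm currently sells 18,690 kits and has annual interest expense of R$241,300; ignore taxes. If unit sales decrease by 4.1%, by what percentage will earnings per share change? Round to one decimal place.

At 18,690 units, contribution = 18,690 × R$73.71 = R$1,377,639.90.
EBIT = R$1,377,639.90 − R$919,700 = R$457,939.90.
After interest of R$241,300.00, pre-tax earnings = R$216,639.90.
Degree of combined leverage = contribution ÷ (EBIT − I) = R$1,377,639.90 ÷ R$216,639.90 = 6.3591.
EPS therefore changes by 6.3591 × (-4.1%) = -26.1%.

-26.1%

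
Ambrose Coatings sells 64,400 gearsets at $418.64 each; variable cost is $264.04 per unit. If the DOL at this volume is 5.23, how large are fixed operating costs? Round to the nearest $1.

$8,052,561

Contribution at this volume is 64,400 × $154.60 = $9,956,240.00.
DOL = contribution / EBIT, so EBIT = $9,956,240.00 / 5.23 = $1,903,678.78.
Fixed costs = CM − EBIT = $9,956,240.00 − $1,903,678.78 = $8,052,561.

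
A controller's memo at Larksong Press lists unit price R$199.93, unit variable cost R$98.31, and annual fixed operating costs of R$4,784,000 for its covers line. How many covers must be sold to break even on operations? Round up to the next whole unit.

Contribution margin per unit = R$199.93 − R$98.31 = R$101.62.
Units to break even: R$4,784,000 ÷ R$101.62 = 47,077.35, rounded up to 47,078.

47,078 covers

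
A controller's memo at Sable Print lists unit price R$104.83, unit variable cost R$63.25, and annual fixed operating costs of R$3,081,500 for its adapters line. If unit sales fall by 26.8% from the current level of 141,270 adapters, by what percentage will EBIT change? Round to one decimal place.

Contribution at this volume is 141,270 × R$41.58 = R$5,874,006.60.
EBIT = R$5,874,006.60 − R$3,081,500 = R$2,792,506.60.
DOL = contribution ÷ EBIT = R$5,874,006.60 ÷ R$2,792,506.60 = 2.1035.
%ΔEBIT = DOL × %ΔSales = 2.1035 × -26.8% = -56.4%.

-56.4%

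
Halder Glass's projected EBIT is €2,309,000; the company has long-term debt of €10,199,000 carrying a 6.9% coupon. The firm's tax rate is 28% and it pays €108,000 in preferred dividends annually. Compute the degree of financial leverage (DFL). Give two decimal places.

1.59

Interest = €703,731.00.
Preferred dividends grossed up pre-tax: €108,000 / (1 − 0.28) = €150,000.00.
DFL = EBIT ÷ [EBIT − I − D_p/(1−t)] = €2,309,000 ÷ [€2,309,000 − €703,731.00 − €150,000.00] = €2,309,000 ÷ €1,455,269.00 = 1.5866.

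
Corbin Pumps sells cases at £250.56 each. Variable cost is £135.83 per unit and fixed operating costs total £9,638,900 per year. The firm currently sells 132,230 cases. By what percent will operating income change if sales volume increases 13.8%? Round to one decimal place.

+37.8%

Contribution at this volume is 132,230 × £114.73 = £15,170,747.90.
Subtracting fixed costs: EBIT = £15,170,747.90 − £9,638,900 = £5,531,847.90.
DOL = contribution ÷ EBIT = £15,170,747.90 ÷ £5,531,847.90 = 2.7424.
Operating income changes by 2.7424 × +13.8% = +37.8%.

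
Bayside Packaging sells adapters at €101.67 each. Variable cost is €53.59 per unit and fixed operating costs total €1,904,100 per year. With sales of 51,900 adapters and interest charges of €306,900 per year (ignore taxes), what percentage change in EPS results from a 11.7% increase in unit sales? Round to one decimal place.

Contribution at this volume is 51,900 × €48.08 = €2,495,352.00.
Subtracting fixed costs: EBIT = €2,495,352.00 − €1,904,100 = €591,252.00.
After interest of €306,900.00, pre-tax earnings = €284,352.00.
Degree of combined leverage = contribution ÷ (EBIT − I) = €2,495,352.00 ÷ €284,352.00 = 8.7756.
EPS therefore changes by 8.7756 × (+11.7%) = +102.7%.

+102.7%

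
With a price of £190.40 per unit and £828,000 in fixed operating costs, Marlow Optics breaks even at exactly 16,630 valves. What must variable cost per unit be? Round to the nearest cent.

£140.61

Contribution per unit must be FC / Q = £828,000 / 16,630 = £49.7895.
Variable cost per unit = £190.40 − £49.7895 = £140.61.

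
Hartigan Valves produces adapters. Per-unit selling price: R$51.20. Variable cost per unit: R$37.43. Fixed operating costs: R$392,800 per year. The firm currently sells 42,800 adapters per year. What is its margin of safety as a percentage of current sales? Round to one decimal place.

Each unit contributes R$51.20 − R$37.43 = R$13.77. Break-even units = R$392,800 ÷ R$13.77 = 28,525.78; break-even revenue = 28,525.78 × R$51.20 = R$1,460,519.97.
Actual sales revenue = 42,800 × R$51.20 = R$2,191,360.00.
Margin of safety = (R$2,191,360.00 − R$1,460,519.97) ÷ R$2,191,360.00 = 33.4%.

33.4%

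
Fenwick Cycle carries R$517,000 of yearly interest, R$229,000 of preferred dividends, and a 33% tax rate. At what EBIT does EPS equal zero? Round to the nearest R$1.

R$858,791

Preferred dividends are paid after tax, so their pre-tax equivalent is R$229,000 ÷ (1 − 0.33) = R$341,791.04.
EPS = 0 when EBIT covers interest plus the pre-tax preferred burden: R$517,000 + R$341,791.04 = R$858,791.04.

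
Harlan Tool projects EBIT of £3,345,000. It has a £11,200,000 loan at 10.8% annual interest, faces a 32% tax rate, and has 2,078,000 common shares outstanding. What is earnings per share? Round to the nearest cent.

£0.70

Pre-tax income = £3,345,000 − £1,209,600.00 = £2,135,400.00.
After tax at 32%: net income = £2,135,400.00 × 0.68 = £1,452,072.00.
EPS = £1,452,072.00 ÷ 2,078,000 = £0.70.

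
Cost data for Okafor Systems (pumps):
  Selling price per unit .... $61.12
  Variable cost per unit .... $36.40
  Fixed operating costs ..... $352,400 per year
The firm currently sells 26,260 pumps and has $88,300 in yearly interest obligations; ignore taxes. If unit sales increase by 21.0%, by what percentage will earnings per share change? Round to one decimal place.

Contribution at this volume is 26,260 × $24.72 = $649,147.20.
EBIT = $649,147.20 − $352,400 = $296,747.20.
After interest of $88,300.00, pre-tax earnings = $208,447.20.
DCL = total CM / (EBIT − I) = $649,147.20 / $208,447.20 = 3.1142.
%ΔEPS = DCL × %ΔSales = 3.1142 × +21.0% = +65.4%.

+65.4%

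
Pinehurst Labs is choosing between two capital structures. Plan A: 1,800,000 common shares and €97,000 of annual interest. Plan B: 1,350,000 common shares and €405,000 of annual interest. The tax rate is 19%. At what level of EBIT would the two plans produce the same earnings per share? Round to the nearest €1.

At indifference, (EBIT − 97,000)(1 − t)/1,800,000 = (EBIT − 405,000)(1 − t)/1,350,000.
The (1 − t) factor cancels: (EBIT − 97,000) × 1,350,000 = (EBIT − 405,000) × 1,800,000.
Solving, EBIT = (405,000·1,800,000 − 97,000·1,350,000) / (1,800,000 − 1,350,000) = 598,050,000,000 / 450,000 = 1,329,000.00.

€1,329,000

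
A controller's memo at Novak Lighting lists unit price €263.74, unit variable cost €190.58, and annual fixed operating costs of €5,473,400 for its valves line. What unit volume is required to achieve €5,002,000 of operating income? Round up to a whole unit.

Unit CM = price − variable cost = €263.74 − €190.58 = €73.16.
Required volume = (fixed costs + target profit) ÷ CM = (€5,473,400 + €5,002,000) ÷ €73.16 = 143,184.80, so 143,185 valves.

143,185 valves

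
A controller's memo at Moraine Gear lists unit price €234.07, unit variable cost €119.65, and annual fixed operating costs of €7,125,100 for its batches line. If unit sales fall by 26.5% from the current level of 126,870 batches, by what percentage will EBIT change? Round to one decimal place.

-52.0%

At 126,870 units, contribution = 126,870 × €114.42 = €14,516,465.40.
EBIT = €14,516,465.40 − €7,125,100 = €7,391,365.40.
DOL = contribution ÷ EBIT = €14,516,465.40 ÷ €7,391,365.40 = 1.9640.
Operating income changes by 1.9640 × -26.5% = -52.0%.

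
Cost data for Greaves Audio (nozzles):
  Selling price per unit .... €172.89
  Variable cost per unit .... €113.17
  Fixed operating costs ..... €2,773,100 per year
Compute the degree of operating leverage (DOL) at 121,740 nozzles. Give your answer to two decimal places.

1.62

At 121,740 units, contribution = 121,740 × €59.72 = €7,270,312.80.
Subtracting fixed costs: EBIT = €7,270,312.80 − €2,773,100 = €4,497,212.80.
Degree of operating leverage = €7,270,312.80 / €4,497,212.80 = 1.6166.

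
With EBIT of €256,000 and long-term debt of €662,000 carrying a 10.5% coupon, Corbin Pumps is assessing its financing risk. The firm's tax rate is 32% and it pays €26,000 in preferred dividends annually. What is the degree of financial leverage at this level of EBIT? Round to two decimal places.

1.73

Annual interest charges come to €69,510.00.
Preferred dividends grossed up pre-tax: €26,000 / (1 − 0.32) = €38,235.29.
DFL = EBIT ÷ [EBIT − I − D_p/(1−t)] = €256,000 ÷ [€256,000 − €69,510.00 − €38,235.29] = €256,000 ÷ €148,254.71 = 1.7268.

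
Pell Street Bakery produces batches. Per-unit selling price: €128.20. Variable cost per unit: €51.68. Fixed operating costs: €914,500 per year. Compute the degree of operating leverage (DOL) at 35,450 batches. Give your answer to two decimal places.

Contribution at this volume is 35,450 × €76.52 = €2,712,634.00.
EBIT = €2,712,634.00 − €914,500 = €1,798,134.00.
DOL = contribution ÷ EBIT = €2,712,634.00 ÷ €1,798,134.00 = 1.5086.

1.51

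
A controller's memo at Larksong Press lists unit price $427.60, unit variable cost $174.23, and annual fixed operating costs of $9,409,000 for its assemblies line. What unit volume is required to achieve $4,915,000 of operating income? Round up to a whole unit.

56,534 assemblies

Unit CM = price − variable cost = $427.60 − $174.23 = $253.37.
Units = (FC + target) / CM = ($9,409,000 + $4,915,000) / $253.37 = 56,533.92, so 56,534 assemblies.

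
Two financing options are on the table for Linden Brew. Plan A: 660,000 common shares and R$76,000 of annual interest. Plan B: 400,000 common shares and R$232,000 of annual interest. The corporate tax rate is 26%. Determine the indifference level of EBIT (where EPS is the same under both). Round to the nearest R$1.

R$472,000

Set EPS_A = EPS_B: (EBIT − R$76,000)(1 − 0.26) ÷ 660,000 = (EBIT − R$232,000)(1 − 0.26) ÷ 400,000.
Cancelling (1 − t) and cross-multiplying: 400,000·(EBIT − 76,000) = 660,000·(EBIT − 232,000).
Solving, EBIT = (232,000·660,000 − 76,000·400,000) / (660,000 − 400,000) = 122,720,000,000 / 260,000 = 472,000.00.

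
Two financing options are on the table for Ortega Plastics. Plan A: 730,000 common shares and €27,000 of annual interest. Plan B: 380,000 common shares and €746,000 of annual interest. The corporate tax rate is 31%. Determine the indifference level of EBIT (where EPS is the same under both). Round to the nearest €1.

Set EPS_A = EPS_B: (EBIT − €27,000)(1 − 0.31) ÷ 730,000 = (EBIT − €746,000)(1 − 0.31) ÷ 380,000.
Cancelling (1 − t) and cross-multiplying: 380,000·(EBIT − 27,000) = 730,000·(EBIT − 746,000).
Solving, EBIT = (746,000·730,000 − 27,000·380,000) / (730,000 − 380,000) = 534,320,000,000 / 350,000 = 1,526,628.57.

€1,526,629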